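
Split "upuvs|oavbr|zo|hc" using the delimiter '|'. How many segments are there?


Input string: 'upuvs|oavbr|zo|hc'
Delimiter: '|'
Split result: 'upuvs', 'oavbr', 'zo', 'hc'
Number of parts: 4


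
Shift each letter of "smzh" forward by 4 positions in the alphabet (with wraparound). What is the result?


Input: 'smzh', shift = 4
Operation: for each letter, (position + 4) mod 26
Mapping: 's'(18+4=22)->'w', 'm'(12+4=16)->'q', 'z'(25+4=29, 29 mod 26=3)->'d', 'h'(7+4=11)->'l'
Result: wqdl


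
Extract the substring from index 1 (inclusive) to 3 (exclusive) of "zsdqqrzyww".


Input string: 'zsdqqrzyww'
Operation: slice [1:3]
Extract characters: s[1]='s', s[2]='d'
Result: sd


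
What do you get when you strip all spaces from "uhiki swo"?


Input string: 'uhiki swo'
Operation: remove all spaces
Words: 'uhiki', 'swo'
Join without spaces: uhikiswo


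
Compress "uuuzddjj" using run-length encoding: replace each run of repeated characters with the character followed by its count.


Input: 'uuuzddjj'
Operation: identify consecutive runs
Runs: 'uuu' -> u3, 'z' -> z1, 'dd' -> d2, 'jj' -> j2
Encoded: u3z1d2j2


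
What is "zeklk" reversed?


Input string: 'zeklk'
Operation: reverse character order
Original order: 'z' -> 'e' -> 'k' -> 'l' -> 'k'
Reversed order: 'k' -> 'l' -> 'k' -> 'e' -> 'z'
Result: klkez


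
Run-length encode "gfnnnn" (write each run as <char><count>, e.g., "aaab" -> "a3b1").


Input: 'gfnnnn'
Operation: identify consecutive runs
Runs: 'g' -> g1, 'f' -> f1, 'nnnn' -> n4
Encoded: g1f1n4


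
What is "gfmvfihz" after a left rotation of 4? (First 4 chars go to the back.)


Input: 'gfmvfihz', shift = 4
Operation: split at index 4 and swap parts
Front part s[0:4] = 'gfmv'
Back part s[4:] = 'fihz'
Rotated = back + front = 'fihz' + 'gfmv'
Result: fihzgfmv


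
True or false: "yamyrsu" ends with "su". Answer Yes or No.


Input string: 'yamyrsu'
Suffix to check: 'su'
Last 2 characters of input: 'su'
Match: True
Result: Yes


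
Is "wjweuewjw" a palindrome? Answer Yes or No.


Input string: 'wjweuewjw'
Reversed: 'wjweuewjw'
Compare pairs: s[0]='w' vs s[8]='w' (match), s[1]='j' vs s[7]='j' (match), s[2]='w' vs s[6]='w' (match), s[3]='e' vs s[5]='e' (match)
Palindrome: Yes


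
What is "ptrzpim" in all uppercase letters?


Input string: 'ptrzpim'
Operation: convert each letter to uppercase
Mapping: 'p'->'P', 't'->'T', 'r'->'R', 'z'->'Z', 'p'->'P', 'i'->'I', 'm'->'M'
Result: PTRZPIM


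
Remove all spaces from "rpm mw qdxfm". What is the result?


Input string: 'rpm mw qdxfm'
Operation: remove all spaces
Words: 'rpm', 'mw', 'qdxfm'
Join without spaces: rpmmwqdxfm


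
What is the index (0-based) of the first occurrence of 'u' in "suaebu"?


Input string: 'suaebu'
Target: 'u'
Scanning left to right: s[0]='s', s[1]='u'
First match at index: 1


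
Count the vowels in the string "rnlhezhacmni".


Input string: 'rnlhezhacmni'
Operation: count vowels (a, e, i, o, u)
Scan: s[0]='r', s[1]='n', s[2]='l', s[3]='h', s[4]='e' (vowel), s[5]='z', s[6]='h', s[7]='a' (vowel), s[8]='c', s[9]='m', s[10]='n', s[11]='i' (vowel)
Vowels found: 3
Result: 3


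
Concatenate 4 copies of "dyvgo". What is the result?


Input string: 'dyvgo'
Operation: repeat 4 times
Concatenation: 'dyvgo' + 'dyvgo' + 'dyvgo' + 'dyvgo'
Result: dyvgodyvgodyvgodyvgo


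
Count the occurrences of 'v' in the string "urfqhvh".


Input string: 'urfqhvh'
Target character: 'v'
Scan each position: s[5]='v'
Matches found at indices: 5
Total: 1


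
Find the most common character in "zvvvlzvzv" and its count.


Input: 'zvvvlzvzv'
Operation: tally each character
Counts: 'l':1, 'v':5, 'z':3
Maximum: 'v' appears 5 times


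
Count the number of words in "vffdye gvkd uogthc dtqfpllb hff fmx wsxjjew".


Input string: 'vffdye gvkd uogthc dtqfpllb hff fmx wsxjjew'
Operation: split by spaces
Words found: 'vffdye', 'gvkd', 'uogthc', 'dtqfpllb', 'hff', 'fmx', 'wsxjjew'
Word count: 7


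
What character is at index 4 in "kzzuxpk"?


Input string: 'kzzuxpk'
Operation: get character at index 4
Index mapping: s[0]='k', s[1]='z', s[2]='z', s[3]='u', s[4]='x'
Result: 'x'


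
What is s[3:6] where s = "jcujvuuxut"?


Input string: 'jcujvuuxut'
Operation: slice [3:6]
Extract characters: s[3]='j', s[4]='v', s[5]='u'
Result: jvu


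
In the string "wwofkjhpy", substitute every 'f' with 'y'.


Input string: 'wwofkjhpy'
Operation: replace 'f' with 'y'
Positions of 'f': 3
After replacement: wwoykjhpy


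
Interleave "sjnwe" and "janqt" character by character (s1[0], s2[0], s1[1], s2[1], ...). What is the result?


String 1: 'sjnwe'
String 2: 'janqt'
Operation: alternate characters
Pairs: 's'+'j', 'j'+'a', 'n'+'n', 'w'+'q', 'e'+'t'
Result: sjjannwqet


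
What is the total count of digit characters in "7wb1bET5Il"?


Input string: '7wb1bET5Il'
Operation: count digit characters (0-9)
Scan: '7'(digit), 'w', 'b', '1'(digit), 'b', 'E', 'T', '5'(digit), 'I', 'l'
Digits found: 3
Result: 3


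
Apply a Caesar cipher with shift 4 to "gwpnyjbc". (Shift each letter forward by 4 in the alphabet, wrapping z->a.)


Input: 'gwpnyjbc', shift = 4
Operation: for each letter, (position + 4) mod 26
Mapping: 'g'(6+4=10)->'k', 'w'(22+4=26, 26 mod 26=0)->'a', 'p'(15+4=19)->'t', 'n'(13+4=17)->'r', 'y'(24+4=28, 28 mod 26=2)->'c', 'j'(9+4=13)->'n', 'b'(1+4=5)->'f', 'c'(2+4=6)->'g'
Result: katrcnfg


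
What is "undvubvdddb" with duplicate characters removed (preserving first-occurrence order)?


Input: 'undvubvdddb'
Operation: keep first occurrence of each character
Scan: s[0]='u' new -> keep; s[1]='n' new -> keep; s[2]='d' new -> keep; s[3]='v' new -> keep; s[4]='u' seen -> skip; s[5]='b' new -> keep; s[6]='v' seen -> skip; s[7]='d' seen -> skip; s[8]='d' seen -> skip; s[9]='d' seen -> skip; s[10]='b' seen -> skip
Result: undvb


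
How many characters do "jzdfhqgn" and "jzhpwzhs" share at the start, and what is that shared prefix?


String 1: 'jzdfhqgn'
String 2: 'jzhpwzhs'
Compare position by position:
pos 0: 'j' vs 'j' match
pos 1: 'z' vs 'z' match
pos 2: 'd' vs 'h' differ -> stop
Longest common prefix: "jz" (length 2)


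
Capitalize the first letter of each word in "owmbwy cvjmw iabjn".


Input string: 'owmbwy cvjmw iabjn'
Operation: capitalize first letter of each word
Word transformations: 'owmbwy'->'Owmbwy', 'cvjmw'->'Cvjmw', 'iabjn'->'Iabjn'
Result: Owmbwy Cvjmw Iabjn


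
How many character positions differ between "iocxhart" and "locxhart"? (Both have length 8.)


String 1: 'iocxhart'
String 2: 'locxhart'
Compare each position: pos 0: 'i'!='l', pos 1: 'o'=='o', pos 2: 'c'=='c', pos 3: 'x'=='x', pos 4: 'h'=='h', pos 5: 'a'=='a', pos 6: 'r'=='r', pos 7: 't'=='t'
Differing positions: 1
Hamming distance: 1


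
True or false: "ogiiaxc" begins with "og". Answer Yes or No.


Input string: 'ogiiaxc'
Prefix to check: 'og'
First 2 characters of input: 'og'
Match: True
Result: Yes


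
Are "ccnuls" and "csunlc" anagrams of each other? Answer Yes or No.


String 1: 'ccnuls' -> sorted: 'cclnsu'
String 2: 'csunlc' -> sorted: 'cclnsu'
Compare sorted forms: 'cclnsu' == 'cclnsu'
Anagram: Yes


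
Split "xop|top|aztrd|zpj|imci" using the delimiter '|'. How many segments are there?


Input string: 'xop|top|aztrd|zpj|imci'
Delimiter: '|'
Split result: 'xop', 'top', 'aztrd', 'zpj', 'imci'
Number of parts: 5


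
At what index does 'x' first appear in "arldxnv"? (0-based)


Input string: 'arldxnv'
Target: 'x'
Scanning left to right: s[0]='a', s[1]='r', s[2]='l', s[3]='d', s[4]='x'
First match at index: 4


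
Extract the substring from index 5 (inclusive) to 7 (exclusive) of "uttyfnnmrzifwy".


Input string: 'uttyfnnmrzifwy'
Operation: slice [5:7]
Extract characters: s[5]='n', s[6]='n'
Result: nn


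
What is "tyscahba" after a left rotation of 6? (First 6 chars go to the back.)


Input: 'tyscahba', shift = 6
Operation: split at index 6 and swap parts
Front part s[0:6] = 'tyscah'
Back part s[6:] = 'ba'
Rotated = back + front = 'ba' + 'tyscah'
Result: batyscah


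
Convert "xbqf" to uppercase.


Input string: 'xbqf'
Operation: convert each letter to uppercase
Mapping: 'x'->'X', 'b'->'B', 'q'->'Q', 'f'->'F'
Result: XBQF


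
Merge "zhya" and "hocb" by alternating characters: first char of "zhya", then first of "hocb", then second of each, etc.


String 1: 'zhya'
String 2: 'hocb'
Operation: alternate characters
Pairs: 'z'+'h', 'h'+'o', 'y'+'c', 'a'+'b'
Result: zhhoycab


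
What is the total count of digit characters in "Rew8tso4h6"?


Input string: 'Rew8tso4h6'
Operation: count digit characters (0-9)
Scan: 'R', 'e', 'w', '8'(digit), 't', 's', 'o', '4'(digit), 'h', '6'(digit)
Digits found: 3
Result: 3


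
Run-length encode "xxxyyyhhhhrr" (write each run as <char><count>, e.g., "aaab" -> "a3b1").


Input: 'xxxyyyhhhhrr'
Operation: identify consecutive runs
Runs: 'xxx' -> x3, 'yyy' -> y3, 'hhhh' -> h4, 'rr' -> r2
Encoded: x3y3h4r2


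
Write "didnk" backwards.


Input string: 'didnk'
Operation: reverse character order
Original order: 'd' -> 'i' -> 'd' -> 'n' -> 'k'
Reversed order: 'k' -> 'n' -> 'd' -> 'i' -> 'd'
Result: kndid


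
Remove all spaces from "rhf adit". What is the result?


Input string: 'rhf adit'
Operation: remove all spaces
Words: 'rhf', 'adit'
Join without spaces: rhfadit


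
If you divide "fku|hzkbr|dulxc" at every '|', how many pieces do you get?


Input string: 'fku|hzkbr|dulxc'
Delimiter: '|'
Split result: 'fku', 'hzkbr', 'dulxc'
Number of parts: 3


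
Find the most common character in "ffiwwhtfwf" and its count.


Input: 'ffiwwhtfwf'
Operation: tally each character
Counts: 'f':4, 'h':1, 'i':1, 't':1, 'w':3
Maximum: 'f' appears 4 times


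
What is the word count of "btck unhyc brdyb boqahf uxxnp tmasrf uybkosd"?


Input string: 'btck unhyc brdyb boqahf uxxnp tmasrf uybkosd'
Operation: split by spaces
Words found: 'btck', 'unhyc', 'brdyb', 'boqahf', 'uxxnp', 'tmasrf', 'uybkosd'
Word count: 7


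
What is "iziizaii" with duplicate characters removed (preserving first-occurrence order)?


Input: 'iziizaii'
Operation: keep first occurrence of each character
Scan: s[0]='i' new -> keep; s[1]='z' new -> keep; s[2]='i' seen -> skip; s[3]='i' seen -> skip; s[4]='z' seen -> skip; s[5]='a' new -> keep; s[6]='i' seen -> skip; s[7]='i' seen -> skip
Result: iza


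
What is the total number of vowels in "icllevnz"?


Input string: 'icllevnz'
Operation: count vowels (a, e, i, o, u)
Scan: s[0]='i' (vowel), s[1]='c', s[2]='l', s[3]='l', s[4]='e' (vowel), s[5]='v', s[6]='n', s[7]='z'
Vowels found: 2
Result: 2


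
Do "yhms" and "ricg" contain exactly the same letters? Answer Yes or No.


String 1: 'yhms' -> sorted: 'hmsy'
String 2: 'ricg' -> sorted: 'cgir'
Compare sorted forms: 'hmsy' != 'cgir'
Anagram: No


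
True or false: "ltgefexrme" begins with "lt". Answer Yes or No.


Input string: 'ltgefexrme'
Prefix to check: 'lt'
First 2 characters of input: 'lt'
Match: True
Result: Yes


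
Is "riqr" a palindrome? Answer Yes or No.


Input string: 'riqr'
Reversed: 'rqir'
Compare pairs: s[0]='r' vs s[3]='r' (match), s[1]='i' vs s[2]='q' (mismatch)
Palindrome: No


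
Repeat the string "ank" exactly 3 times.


Input string: 'ank'
Operation: repeat 3 times
Concatenation: 'ank' + 'ank' + 'ank'
Result: ankankank


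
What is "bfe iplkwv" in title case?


Input string: 'bfe iplkwv'
Operation: capitalize first letter of each word
Word transformations: 'bfe'->'Bfe', 'iplkwv'->'Iplkwv'
Result: Bfe Iplkwv


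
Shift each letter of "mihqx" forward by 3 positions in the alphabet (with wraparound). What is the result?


Input: 'mihqx', shift = 3
Operation: for each letter, (position + 3) mod 26
Mapping: 'm'(12+3=15)->'p', 'i'(8+3=11)->'l', 'h'(7+3=10)->'k', 'q'(16+3=19)->'t', 'x'(23+3=26, 26 mod 26=0)->'a'
Result: plkta


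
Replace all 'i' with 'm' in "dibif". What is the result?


Input string: 'dibif'
Operation: replace 'i' with 'm'
Positions of 'i': 1, 3
After replacement: dmbmf


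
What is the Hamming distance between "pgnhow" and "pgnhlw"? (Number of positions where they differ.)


String 1: 'pgnhow'
String 2: 'pgnhlw'
Compare each position: pos 0: 'p'=='p', pos 1: 'g'=='g', pos 2: 'n'=='n', pos 3: 'h'=='h', pos 4: 'o'!='l', pos 5: 'w'=='w'
Differing positions: 1
Hamming distance: 1


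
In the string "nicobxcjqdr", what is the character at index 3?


Input string: 'nicobxcjqdr'
Operation: get character at index 3
Index mapping: s[0]='n', s[1]='i', s[2]='c', s[3]='o'
Result: 'o'


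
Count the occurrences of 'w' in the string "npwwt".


Input string: 'npwwt'
Target character: 'w'
Scan each position: s[2]='w', s[3]='w'
Matches found at indices: 2, 3
Total: 2


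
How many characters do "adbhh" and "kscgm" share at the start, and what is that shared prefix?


String 1: 'adbhh'
String 2: 'kscgm'
Compare position by position:
pos 0: 'a' vs 'k' differ -> stop
Longest common prefix: "" (length 0)


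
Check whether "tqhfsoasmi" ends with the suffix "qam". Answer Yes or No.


Input string: 'tqhfsoasmi'
Suffix to check: 'qam'
Last 3 characters of input: 'smi'
Match: False
Result: No


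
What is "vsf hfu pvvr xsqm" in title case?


Input string: 'vsf hfu pvvr xsqm'
Operation: capitalize first letter of each word
Word transformations: 'vsf'->'Vsf', 'hfu'->'Hfu', 'pvvr'->'Pvvr', 'xsqm'->'Xsqm'
Result: Vsf Hfu Pvvr Xsqm


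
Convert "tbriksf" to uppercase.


Input string: 'tbriksf'
Operation: convert each letter to uppercase
Mapping: 't'->'T', 'b'->'B', 'r'->'R', 'i'->'I', 'k'->'K', 's'->'S', 'f'->'F'
Result: TBRIKSF


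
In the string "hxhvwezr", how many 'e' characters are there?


Input string: 'hxhvwezr'
Target character: 'e'
Scan each position: s[5]='e'
Matches found at indices: 5
Total: 1


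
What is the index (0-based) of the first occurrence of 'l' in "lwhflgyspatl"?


Input string: 'lwhflgyspatl'
Target: 'l'
Scanning left to right: s[0]='l'
First match at index: 0


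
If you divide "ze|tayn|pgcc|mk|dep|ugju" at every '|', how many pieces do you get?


Input string: 'ze|tayn|pgcc|mk|dep|ugju'
Delimiter: '|'
Split result: 'ze', 'tayn', 'pgcc', 'mk', 'dep', 'ugju'
Number of parts: 6


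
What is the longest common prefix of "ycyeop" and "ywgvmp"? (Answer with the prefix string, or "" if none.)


String 1: 'ycyeop'
String 2: 'ywgvmp'
Compare position by position:
pos 0: 'y' vs 'y' match
pos 1: 'c' vs 'w' differ -> stop
Longest common prefix: "y" (length 1)


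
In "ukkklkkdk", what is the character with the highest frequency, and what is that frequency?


Input: 'ukkklkkdk'
Operation: tally each character
Counts: 'd':1, 'k':6, 'l':1, 'u':1
Maximum: 'k' appears 6 times


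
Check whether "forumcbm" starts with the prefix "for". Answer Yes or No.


Input string: 'forumcbm'
Prefix to check: 'for'
First 3 characters of input: 'for'
Match: True
Result: Yes


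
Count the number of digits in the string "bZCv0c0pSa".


Input string: 'bZCv0c0pSa'
Operation: count digit characters (0-9)
Scan: 'b', 'Z', 'C', 'v', '0'(digit), 'c', '0'(digit), 'p', 'S', 'a'
Digits found: 2
Result: 2


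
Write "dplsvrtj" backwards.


Input string: 'dplsvrtj'
Operation: reverse character order
Original order: 'd' -> 'p' -> 'l' -> 's' -> 'v' -> 'r' -> 't' -> 'j'
Reversed order: 'j' -> 't' -> 'r' -> 'v' -> 's' -> 'l' -> 'p' -> 'd'
Result: jtrvslpd


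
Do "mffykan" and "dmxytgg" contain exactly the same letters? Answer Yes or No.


String 1: 'mffykan' -> sorted: 'affkmny'
String 2: 'dmxytgg' -> sorted: 'dggmtxy'
Compare sorted forms: 'affkmny' != 'dggmtxy'
Anagram: No


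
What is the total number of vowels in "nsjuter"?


Input string: 'nsjuter'
Operation: count vowels (a, e, i, o, u)
Scan: s[0]='n', s[1]='s', s[2]='j', s[3]='u' (vowel), s[4]='t', s[5]='e' (vowel), s[6]='r'
Vowels found: 2
Result: 2


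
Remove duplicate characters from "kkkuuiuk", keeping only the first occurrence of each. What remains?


Input: 'kkkuuiuk'
Operation: keep first occurrence of each character
Scan: s[0]='k' new -> keep; s[1]='k' seen -> skip; s[2]='k' seen -> skip; s[3]='u' new -> keep; s[4]='u' seen -> skip; s[5]='i' new -> keep; s[6]='u' seen -> skip; s[7]='k' seen -> skip
Result: kui


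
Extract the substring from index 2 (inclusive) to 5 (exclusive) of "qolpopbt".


Input string: 'qolpopbt'
Operation: slice [2:5]
Extract characters: s[2]='l', s[3]='p', s[4]='o'
Result: lpo


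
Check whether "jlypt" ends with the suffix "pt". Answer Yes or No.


Input string: 'jlypt'
Suffix to check: 'pt'
Last 2 characters of input: 'pt'
Match: True
Result: Yes


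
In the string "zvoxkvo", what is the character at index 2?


Input string: 'zvoxkvo'
Operation: get character at index 2
Index mapping: s[0]='z', s[1]='v', s[2]='o'
Result: 'o'


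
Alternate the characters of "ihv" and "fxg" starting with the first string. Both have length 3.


String 1: 'ihv'
String 2: 'fxg'
Operation: alternate characters
Pairs: 'i'+'f', 'h'+'x', 'v'+'g'
Result: ifhxvg


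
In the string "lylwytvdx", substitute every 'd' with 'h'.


Input string: 'lylwytvdx'
Operation: replace 'd' with 'h'
Positions of 'd': 7
After replacement: lylwytvhx


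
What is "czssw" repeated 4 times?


Input string: 'czssw'
Operation: repeat 4 times
Concatenation: 'czssw' + 'czssw' + 'czssw' + 'czssw'
Result: czsswczsswczsswczssw


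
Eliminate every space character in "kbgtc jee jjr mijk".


Input string: 'kbgtc jee jjr mijk'
Operation: remove all spaces
Words: 'kbgtc', 'jee', 'jjr', 'mijk'
Join without spaces: kbgtcjeejjrmijk


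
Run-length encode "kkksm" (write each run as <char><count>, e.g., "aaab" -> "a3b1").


Input: 'kkksm'
Operation: identify consecutive runs
Runs: 'kkk' -> k3, 's' -> s1, 'm' -> m1
Encoded: k3s1m1


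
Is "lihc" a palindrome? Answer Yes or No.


Input string: 'lihc'
Reversed: 'chil'
Compare pairs: s[0]='l' vs s[3]='c' (mismatch), s[1]='i' vs s[2]='h' (mismatch)
Palindrome: No


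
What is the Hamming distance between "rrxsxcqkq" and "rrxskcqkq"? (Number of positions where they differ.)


String 1: 'rrxsxcqkq'
String 2: 'rrxskcqkq'
Compare each position: pos 0: 'r'=='r', pos 1: 'r'=='r', pos 2: 'x'=='x', pos 3: 's'=='s', pos 4: 'x'!='k', pos 5: 'c'=='c', pos 6: 'q'=='q', pos 7: 'k'=='k', pos 8: 'q'=='q'
Differing positions: 1
Hamming distance: 1


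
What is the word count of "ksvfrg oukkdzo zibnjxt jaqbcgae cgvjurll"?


Input string: 'ksvfrg oukkdzo zibnjxt jaqbcgae cgvjurll'
Operation: split by spaces
Words found: 'ksvfrg', 'oukkdzo', 'zibnjxt', 'jaqbcgae', 'cgvjurll'
Word count: 5


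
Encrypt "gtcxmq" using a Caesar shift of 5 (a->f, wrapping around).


Input: 'gtcxmq', shift = 5
Operation: for each letter, (position + 5) mod 26
Mapping: 'g'(6+5=11)->'l', 't'(19+5=24)->'y', 'c'(2+5=7)->'h', 'x'(23+5=28, 28 mod 26=2)->'c', 'm'(12+5=17)->'r', 'q'(16+5=21)->'v'
Result: lyhcrv


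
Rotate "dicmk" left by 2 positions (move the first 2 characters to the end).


Input: 'dicmk', shift = 2
Operation: split at index 2 and swap parts
Front part s[0:2] = 'di'
Back part s[2:] = 'cmk'
Rotated = back + front = 'cmk' + 'di'
Result: cmkdi


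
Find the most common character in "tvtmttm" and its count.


Input: 'tvtmttm'
Operation: tally each character
Counts: 'm':2, 't':4, 'v':1
Maximum: 't' appears 4 times


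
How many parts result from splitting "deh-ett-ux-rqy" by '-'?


Input string: 'deh-ett-ux-rqy'
Delimiter: '-'
Split result: 'deh', 'ett', 'ux', 'rqy'
Number of parts: 4


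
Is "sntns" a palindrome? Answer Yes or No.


Input string: 'sntns'
Reversed: 'sntns'
Compare pairs: s[0]='s' vs s[4]='s' (match), s[1]='n' vs s[3]='n' (match)
Palindrome: Yes


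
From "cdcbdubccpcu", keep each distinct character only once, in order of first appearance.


Input: 'cdcbdubccpcu'
Operation: keep first occurrence of each character
Scan: s[0]='c' new -> keep; s[1]='d' new -> keep; s[2]='c' seen -> skip; s[3]='b' new -> keep; s[4]='d' seen -> skip; s[5]='u' new -> keep; s[6]='b' seen -> skip; s[7]='c' seen -> skip; s[8]='c' seen -> skip; s[9]='p' new -> keep; s[10]='c' seen -> skip; s[11]='u' seen -> skip
Result: cdbup


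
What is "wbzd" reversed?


Input string: 'wbzd'
Operation: reverse character order
Original order: 'w' -> 'b' -> 'z' -> 'd'
Reversed order: 'd' -> 'z' -> 'b' -> 'w'
Result: dzbw


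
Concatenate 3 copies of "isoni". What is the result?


Input string: 'isoni'
Operation: repeat 3 times
Concatenation: 'isoni' + 'isoni' + 'isoni'
Result: isoniisoniisoni


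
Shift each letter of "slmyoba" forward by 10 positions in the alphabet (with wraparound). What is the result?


Input: 'slmyoba', shift = 10
Operation: for each letter, (position + 10) mod 26
Mapping: 's'(18+10=28, 28 mod 26=2)->'c', 'l'(11+10=21)->'v', 'm'(12+10=22)->'w', 'y'(24+10=34, 34 mod 26=8)->'i', 'o'(14+10=24)->'y', 'b'(1+10=11)->'l', 'a'(0+10=10)->'k'
Result: cvwiylk


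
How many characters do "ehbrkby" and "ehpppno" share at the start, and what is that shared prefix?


String 1: 'ehbrkby'
String 2: 'ehpppno'
Compare position by position:
pos 0: 'e' vs 'e' match
pos 1: 'h' vs 'h' match
pos 2: 'b' vs 'p' differ -> stop
Longest common prefix: "eh" (length 2)


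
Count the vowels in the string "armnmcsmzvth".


Input string: 'armnmcsmzvth'
Operation: count vowels (a, e, i, o, u)
Scan: s[0]='a' (vowel), s[1]='r', s[2]='m', s[3]='n', s[4]='m', s[5]='c', s[6]='s', s[7]='m', s[8]='z', s[9]='v', s[10]='t', s[11]='h'
Vowels found: 1
Result: 1


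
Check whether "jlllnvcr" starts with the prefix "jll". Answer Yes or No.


Input string: 'jlllnvcr'
Prefix to check: 'jll'
First 3 characters of input: 'jll'
Match: True
Result: Yes


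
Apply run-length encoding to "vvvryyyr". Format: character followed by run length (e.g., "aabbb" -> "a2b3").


Input: 'vvvryyyr'
Operation: identify consecutive runs
Runs: 'vvv' -> v3, 'r' -> r1, 'yyy' -> y3, 'r' -> r1
Encoded: v3r1y3r1


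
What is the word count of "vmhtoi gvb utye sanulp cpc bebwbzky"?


Input string: 'vmhtoi gvb utye sanulp cpc bebwbzky'
Operation: split by spaces
Words found: 'vmhtoi', 'gvb', 'utye', 'sanulp', 'cpc', 'bebwbzky'
Word count: 6


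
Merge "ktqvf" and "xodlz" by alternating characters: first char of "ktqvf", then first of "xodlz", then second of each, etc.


String 1: 'ktqvf'
String 2: 'xodlz'
Operation: alternate characters
Pairs: 'k'+'x', 't'+'o', 'q'+'d', 'v'+'l', 'f'+'z'
Result: kxtoqdvlfz


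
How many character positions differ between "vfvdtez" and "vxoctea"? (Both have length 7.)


String 1: 'vfvdtez'
String 2: 'vxoctea'
Compare each position: pos 0: 'v'=='v', pos 1: 'f'!='x', pos 2: 'v'!='o', pos 3: 'd'!='c', pos 4: 't'=='t', pos 5: 'e'=='e', pos 6: 'z'!='a'
Differing positions: 4
Hamming distance: 4


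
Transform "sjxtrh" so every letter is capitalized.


Input string: 'sjxtrh'
Operation: convert each letter to uppercase
Mapping: 's'->'S', 'j'->'J', 'x'->'X', 't'->'T', 'r'->'R', 'h'->'H'
Result: SJXTRH


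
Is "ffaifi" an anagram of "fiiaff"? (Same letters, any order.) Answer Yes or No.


String 1: 'fiiaff' -> sorted: 'afffii'
String 2: 'ffaifi' -> sorted: 'afffii'
Compare sorted forms: 'afffii' == 'afffii'
Anagram: Yes


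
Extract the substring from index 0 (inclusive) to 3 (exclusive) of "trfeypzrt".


Input string: 'trfeypzrt'
Operation: slice [0:3]
Extract characters: s[0]='t', s[1]='r', s[2]='f'
Result: trf


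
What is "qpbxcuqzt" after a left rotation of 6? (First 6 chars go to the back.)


Input: 'qpbxcuqzt', shift = 6
Operation: split at index 6 and swap parts
Front part s[0:6] = 'qpbxcu'
Back part s[6:] = 'qzt'
Rotated = back + front = 'qzt' + 'qpbxcu'
Result: qztqpbxcu


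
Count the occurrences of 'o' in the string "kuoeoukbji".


Input string: 'kuoeoukbji'
Target character: 'o'
Scan each position: s[2]='o', s[4]='o'
Matches found at indices: 2, 4
Total: 2


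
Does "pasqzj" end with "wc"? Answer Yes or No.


Input string: 'pasqzj'
Suffix to check: 'wc'
Last 2 characters of input: 'zj'
Match: False
Result: No


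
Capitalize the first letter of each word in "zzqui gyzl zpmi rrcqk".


Input string: 'zzqui gyzl zpmi rrcqk'
Operation: capitalize first letter of each word
Word transformations: 'zzqui'->'Zzqui', 'gyzl'->'Gyzl', 'zpmi'->'Zpmi', 'rrcqk'->'Rrcqk'
Result: Zzqui Gyzl Zpmi Rrcqk


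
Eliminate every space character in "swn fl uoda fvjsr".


Input string: 'swn fl uoda fvjsr'
Operation: remove all spaces
Words: 'swn', 'fl', 'uoda', 'fvjsr'
Join without spaces: swnfluodafvjsr


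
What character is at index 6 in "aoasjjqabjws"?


Input string: 'aoasjjqabjws'
Operation: get character at index 6
Index mapping: s[0]='a', s[1]='o', s[2]='a', s[3]='s', s[4]='j', s[5]='j', s[6]='q'
Result: 'q'


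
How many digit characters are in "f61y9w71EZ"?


Input string: 'f61y9w71EZ'
Operation: count digit characters (0-9)
Scan: 'f', '6'(digit), '1'(digit), 'y', '9'(digit), 'w', '7'(digit), '1'(digit), 'E', 'Z'
Digits found: 5
Result: 5


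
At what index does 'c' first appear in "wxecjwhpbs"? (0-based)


Input string: 'wxecjwhpbs'
Target: 'c'
Scanning left to right: s[0]='w', s[1]='x', s[2]='e', s[3]='c'
First match at index: 3


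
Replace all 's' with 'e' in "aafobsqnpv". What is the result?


Input string: 'aafobsqnpv'
Operation: replace 's' with 'e'
Positions of 's': 5
After replacement: aafobeqnpv


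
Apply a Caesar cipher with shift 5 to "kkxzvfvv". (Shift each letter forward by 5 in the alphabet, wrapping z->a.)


Input: 'kkxzvfvv', shift = 5
Operation: for each letter, (position + 5) mod 26
Mapping: 'k'(10+5=15)->'p', 'k'(10+5=15)->'p', 'x'(23+5=28, 28 mod 26=2)->'c', 'z'(25+5=30, 30 mod 26=4)->'e', 'v'(21+5=26, 26 mod 26=0)->'a', 'f'(5+5=10)->'k', 'v'(21+5=26, 26 mod 26=0)->'a', 'v'(21+5=26, 26 mod 26=0)->'a'
Result: ppceakaa


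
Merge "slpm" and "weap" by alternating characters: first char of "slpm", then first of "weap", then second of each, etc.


String 1: 'slpm'
String 2: 'weap'
Operation: alternate characters
Pairs: 's'+'w', 'l'+'e', 'p'+'a', 'm'+'p'
Result: swlepamp


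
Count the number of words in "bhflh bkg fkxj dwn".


Input string: 'bhflh bkg fkxj dwn'
Operation: split by spaces
Words found: 'bhflh', 'bkg', 'fkxj', 'dwn'
Word count: 4


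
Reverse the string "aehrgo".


Input string: 'aehrgo'
Operation: reverse character order
Original order: 'a' -> 'e' -> 'h' -> 'r' -> 'g' -> 'o'
Reversed order: 'o' -> 'g' -> 'r' -> 'h' -> 'e' -> 'a'
Result: ogrhea


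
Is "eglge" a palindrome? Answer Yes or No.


Input string: 'eglge'
Reversed: 'eglge'
Compare pairs: s[0]='e' vs s[4]='e' (match), s[1]='g' vs s[3]='g' (match)
Palindrome: Yes


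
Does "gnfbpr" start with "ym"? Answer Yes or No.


Input string: 'gnfbpr'
Prefix to check: 'ym'
First 2 characters of input: 'gn'
Match: False
Result: No


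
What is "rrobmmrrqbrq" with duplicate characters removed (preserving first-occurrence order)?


Input: 'rrobmmrrqbrq'
Operation: keep first occurrence of each character
Scan: s[0]='r' new -> keep; s[1]='r' seen -> skip; s[2]='o' new -> keep; s[3]='b' new -> keep; s[4]='m' new -> keep; s[5]='m' seen -> skip; s[6]='r' seen -> skip; s[7]='r' seen -> skip; s[8]='q' new -> keep; s[9]='b' seen -> skip; s[10]='r' seen -> skip; s[11]='q' seen -> skip
Result: robmq


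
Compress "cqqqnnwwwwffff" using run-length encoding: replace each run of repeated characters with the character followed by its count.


Input: 'cqqqnnwwwwffff'
Operation: identify consecutive runs
Runs: 'c' -> c1, 'qqq' -> q3, 'nn' -> n2, 'wwww' -> w4, 'ffff' -> f4
Encoded: c1q3n2w4f4


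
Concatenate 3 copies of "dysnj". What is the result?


Input string: 'dysnj'
Operation: repeat 3 times
Concatenation: 'dysnj' + 'dysnj' + 'dysnj'
Result: dysnjdysnjdysnj


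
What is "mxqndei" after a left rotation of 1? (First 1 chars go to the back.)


Input: 'mxqndei', shift = 1
Operation: split at index 1 and swap parts
Front part s[0:1] = 'm'
Back part s[1:] = 'xqndei'
Rotated = back + front = 'xqndei' + 'm'
Result: xqndeim


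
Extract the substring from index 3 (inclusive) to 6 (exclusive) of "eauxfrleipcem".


Input string: 'eauxfrleipcem'
Operation: slice [3:6]
Extract characters: s[3]='x', s[4]='f', s[5]='r'
Result: xfr


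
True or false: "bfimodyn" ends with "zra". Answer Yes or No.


Input string: 'bfimodyn'
Suffix to check: 'zra'
Last 3 characters of input: 'dyn'
Match: False
Result: No


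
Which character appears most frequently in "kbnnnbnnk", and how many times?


Input: 'kbnnnbnnk'
Operation: tally each character
Counts: 'b':2, 'k':2, 'n':5
Maximum: 'n' appears 5 times


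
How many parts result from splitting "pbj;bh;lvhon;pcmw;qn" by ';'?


Input string: 'pbj;bh;lvhon;pcmw;qn'
Delimiter: ';'
Split result: 'pbj', 'bh', 'lvhon', 'pcmw', 'qn'
Number of parts: 5


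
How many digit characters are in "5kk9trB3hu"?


Input string: '5kk9trB3hu'
Operation: count digit characters (0-9)
Scan: '5'(digit), 'k', 'k', '9'(digit), 't', 'r', 'B', '3'(digit), 'h', 'u'
Digits found: 3
Result: 3


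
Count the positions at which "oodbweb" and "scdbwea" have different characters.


String 1: 'oodbweb'
String 2: 'scdbwea'
Compare each position: pos 0: 'o'!='s', pos 1: 'o'!='c', pos 2: 'd'=='d', pos 3: 'b'=='b', pos 4: 'w'=='w', pos 5: 'e'=='e', pos 6: 'b'!='a'
Differing positions: 3
Hamming distance: 3


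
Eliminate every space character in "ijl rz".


Input string: 'ijl rz'
Operation: remove all spaces
Words: 'ijl', 'rz'
Join without spaces: ijlrz


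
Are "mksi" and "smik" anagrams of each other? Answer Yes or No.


String 1: 'mksi' -> sorted: 'ikms'
String 2: 'smik' -> sorted: 'ikms'
Compare sorted forms: 'ikms' == 'ikms'
Anagram: Yes


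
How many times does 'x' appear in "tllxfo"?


Input string: 'tllxfo'
Target character: 'x'
Scan each position: s[3]='x'
Matches found at indices: 3
Total: 1


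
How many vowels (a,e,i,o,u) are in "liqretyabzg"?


Input string: 'liqretyabzg'
Operation: count vowels (a, e, i, o, u)
Scan: s[0]='l', s[1]='i' (vowel), s[2]='q', s[3]='r', s[4]='e' (vowel), s[5]='t', s[6]='y', s[7]='a' (vowel), s[8]='b', s[9]='z', s[10]='g'
Vowels found: 3
Result: 3


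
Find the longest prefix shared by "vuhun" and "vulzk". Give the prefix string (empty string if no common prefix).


String 1: 'vuhun'
String 2: 'vulzk'
Compare position by position:
pos 0: 'v' vs 'v' match
pos 1: 'u' vs 'u' match
pos 2: 'h' vs 'l' differ -> stop
Longest common prefix: "vu" (length 2)


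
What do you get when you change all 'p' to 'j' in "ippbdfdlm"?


Input string: 'ippbdfdlm'
Operation: replace 'p' with 'j'
Positions of 'p': 1, 2
After replacement: ijjbdfdlm


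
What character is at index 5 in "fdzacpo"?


Input string: 'fdzacpo'
Operation: get character at index 5
Index mapping: s[0]='f', s[1]='d', s[2]='z', s[3]='a', s[4]='c', s[5]='p'
Result: 'p'


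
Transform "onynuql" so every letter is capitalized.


Input string: 'onynuql'
Operation: convert each letter to uppercase
Mapping: 'o'->'O', 'n'->'N', 'y'->'Y', 'n'->'N', 'u'->'U', 'q'->'Q', 'l'->'L'
Result: ONYNUQL


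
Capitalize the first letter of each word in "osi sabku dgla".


Input string: 'osi sabku dgla'
Operation: capitalize first letter of each word
Word transformations: 'osi'->'Osi', 'sabku'->'Sabku', 'dgla'->'Dgla'
Result: Osi Sabku Dgla


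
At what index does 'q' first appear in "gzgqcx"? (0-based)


Input string: 'gzgqcx'
Target: 'q'
Scanning left to right: s[0]='g', s[1]='z', s[2]='g', s[3]='q'
First match at index: 3


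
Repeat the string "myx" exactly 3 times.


Input string: 'myx'
Operation: repeat 3 times
Concatenation: 'myx' + 'myx' + 'myx'
Result: myxmyxmyx


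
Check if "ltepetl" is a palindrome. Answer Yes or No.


Input string: 'ltepetl'
Reversed: 'ltepetl'
Compare pairs: s[0]='l' vs s[6]='l' (match), s[1]='t' vs s[5]='t' (match), s[2]='e' vs s[4]='e' (match)
Palindrome: Yes


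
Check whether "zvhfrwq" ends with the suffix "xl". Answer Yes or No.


Input string: 'zvhfrwq'
Suffix to check: 'xl'
Last 2 characters of input: 'wq'
Match: False
Result: No


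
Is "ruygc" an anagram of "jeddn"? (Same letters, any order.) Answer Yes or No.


String 1: 'jeddn' -> sorted: 'ddejn'
String 2: 'ruygc' -> sorted: 'cgruy'
Compare sorted forms: 'ddejn' != 'cgruy'
Anagram: No


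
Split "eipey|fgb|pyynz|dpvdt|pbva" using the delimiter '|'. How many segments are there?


Input string: 'eipey|fgb|pyynz|dpvdt|pbva'
Delimiter: '|'
Split result: 'eipey', 'fgb', 'pyynz', 'dpvdt', 'pbva'
Number of parts: 5


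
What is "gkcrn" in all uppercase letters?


Input string: 'gkcrn'
Operation: convert each letter to uppercase
Mapping: 'g'->'G', 'k'->'K', 'c'->'C', 'r'->'R', 'n'->'N'
Result: GKCRN


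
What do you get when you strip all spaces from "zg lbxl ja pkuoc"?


Input string: 'zg lbxl ja pkuoc'
Operation: remove all spaces
Words: 'zg', 'lbxl', 'ja', 'pkuoc'
Join without spaces: zglbxljapkuoc


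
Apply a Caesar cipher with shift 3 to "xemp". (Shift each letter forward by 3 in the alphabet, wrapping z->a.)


Input: 'xemp', shift = 3
Operation: for each letter, (position + 3) mod 26
Mapping: 'x'(23+3=26, 26 mod 26=0)->'a', 'e'(4+3=7)->'h', 'm'(12+3=15)->'p', 'p'(15+3=18)->'s'
Result: ahps


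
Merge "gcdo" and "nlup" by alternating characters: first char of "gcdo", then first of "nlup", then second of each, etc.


String 1: 'gcdo'
String 2: 'nlup'
Operation: alternate characters
Pairs: 'g'+'n', 'c'+'l', 'd'+'u', 'o'+'p'
Result: gnclduop


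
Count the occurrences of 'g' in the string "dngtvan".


Input string: 'dngtvan'
Target character: 'g'
Scan each position: s[2]='g'
Matches found at indices: 2
Total: 1


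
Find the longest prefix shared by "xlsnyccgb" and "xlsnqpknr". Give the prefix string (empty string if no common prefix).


String 1: 'xlsnyccgb'
String 2: 'xlsnqpknr'
Compare position by position:
pos 0: 'x' vs 'x' match
pos 1: 'l' vs 'l' match
pos 2: 's' vs 's' match
pos 3: 'n' vs 'n' match
pos 4: 'y' vs 'q' differ -> stop
Longest common prefix: "xlsn" (length 4)


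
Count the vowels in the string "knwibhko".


Input string: 'knwibhko'
Operation: count vowels (a, e, i, o, u)
Scan: s[0]='k', s[1]='n', s[2]='w', s[3]='i' (vowel), s[4]='b', s[5]='h', s[6]='k', s[7]='o' (vowel)
Vowels found: 2
Result: 2


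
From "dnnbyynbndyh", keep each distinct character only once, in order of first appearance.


Input: 'dnnbyynbndyh'
Operation: keep first occurrence of each character
Scan: s[0]='d' new -> keep; s[1]='n' new -> keep; s[2]='n' seen -> skip; s[3]='b' new -> keep; s[4]='y' new -> keep; s[5]='y' seen -> skip; s[6]='n' seen -> skip; s[7]='b' seen -> skip; s[8]='n' seen -> skip; s[9]='d' seen -> skip; s[10]='y' seen -> skip; s[11]='h' new -> keep
Result: dnbyh


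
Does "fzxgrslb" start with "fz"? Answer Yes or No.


Input string: 'fzxgrslb'
Prefix to check: 'fz'
First 2 characters of input: 'fz'
Match: True
Result: Yes


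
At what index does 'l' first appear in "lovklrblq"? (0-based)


Input string: 'lovklrblq'
Target: 'l'
Scanning left to right: s[0]='l'
First match at index: 0


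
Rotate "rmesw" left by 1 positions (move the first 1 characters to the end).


Input: 'rmesw', shift = 1
Operation: split at index 1 and swap parts
Front part s[0:1] = 'r'
Back part s[1:] = 'mesw'
Rotated = back + front = 'mesw' + 'r'
Result: meswr


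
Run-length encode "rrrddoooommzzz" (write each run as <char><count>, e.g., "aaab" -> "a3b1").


Input: 'rrrddoooommzzz'
Operation: identify consecutive runs
Runs: 'rrr' -> r3, 'dd' -> d2, 'oooo' -> o4, 'mm' -> m2, 'zzz' -> z3
Encoded: r3d2o4m2z3


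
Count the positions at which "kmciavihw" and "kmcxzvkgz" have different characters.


String 1: 'kmciavihw'
String 2: 'kmcxzvkgz'
Compare each position: pos 0: 'k'=='k', pos 1: 'm'=='m', pos 2: 'c'=='c', pos 3: 'i'!='x', pos 4: 'a'!='z', pos 5: 'v'=='v', pos 6: 'i'!='k', pos 7: 'h'!='g', pos 8: 'w'!='z'
Differing positions: 5
Hamming distance: 5


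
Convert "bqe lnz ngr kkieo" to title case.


Input string: 'bqe lnz ngr kkieo'
Operation: capitalize first letter of each word
Word transformations: 'bqe'->'Bqe', 'lnz'->'Lnz', 'ngr'->'Ngr', 'kkieo'->'Kkieo'
Result: Bqe Lnz Ngr Kkieo


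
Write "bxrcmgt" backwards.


Input string: 'bxrcmgt'
Operation: reverse character order
Original order: 'b' -> 'x' -> 'r' -> 'c' -> 'm' -> 'g' -> 't'
Reversed order: 't' -> 'g' -> 'm' -> 'c' -> 'r' -> 'x' -> 'b'
Result: tgmcrxb


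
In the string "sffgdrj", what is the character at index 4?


Input string: 'sffgdrj'
Operation: get character at index 4
Index mapping: s[0]='s', s[1]='f', s[2]='f', s[3]='g', s[4]='d'
Result: 'd'


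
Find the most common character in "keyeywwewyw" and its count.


Input: 'keyeywwewyw'
Operation: tally each character
Counts: 'e':3, 'k':1, 'w':4, 'y':3
Maximum: 'w' appears 4 times


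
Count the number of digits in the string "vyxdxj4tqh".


Input string: 'vyxdxj4tqh'
Operation: count digit characters (0-9)
Scan: 'v', 'y', 'x', 'd', 'x', 'j', '4'(digit), 't', 'q', 'h'
Digits found: 1
Result: 1


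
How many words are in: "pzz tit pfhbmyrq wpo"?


Input string: 'pzz tit pfhbmyrq wpo'
Operation: split by spaces
Words found: 'pzz', 'tit', 'pfhbmyrq', 'wpo'
Word count: 4


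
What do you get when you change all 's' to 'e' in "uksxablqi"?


Input string: 'uksxablqi'
Operation: replace 's' with 'e'
Positions of 's': 2
After replacement: ukexablqi


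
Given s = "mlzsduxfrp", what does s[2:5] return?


Input string: 'mlzsduxfrp'
Operation: slice [2:5]
Extract characters: s[2]='z', s[3]='s', s[4]='d'
Result: zsd


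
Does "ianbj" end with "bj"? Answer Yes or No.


Input string: 'ianbj'
Suffix to check: 'bj'
Last 2 characters of input: 'bj'
Match: True
Result: Yes


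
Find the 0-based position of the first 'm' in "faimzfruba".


Input string: 'faimzfruba'
Target: 'm'
Scanning left to right: s[0]='f', s[1]='a', s[2]='i', s[3]='m'
First match at index: 3


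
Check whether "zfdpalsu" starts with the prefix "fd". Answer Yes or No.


Input string: 'zfdpalsu'
Prefix to check: 'fd'
First 2 characters of input: 'zf'
Match: False
Result: No


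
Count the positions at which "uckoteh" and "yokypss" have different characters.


String 1: 'uckoteh'
String 2: 'yokypss'
Compare each position: pos 0: 'u'!='y', pos 1: 'c'!='o', pos 2: 'k'=='k', pos 3: 'o'!='y', pos 4: 't'!='p', pos 5: 'e'!='s', pos 6: 'h'!='s'
Differing positions: 6
Hamming distance: 6


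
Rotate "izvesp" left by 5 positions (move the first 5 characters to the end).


Input: 'izvesp', shift = 5
Operation: split at index 5 and swap parts
Front part s[0:5] = 'izves'
Back part s[5:] = 'p'
Rotated = back + front = 'p' + 'izves'
Result: pizves


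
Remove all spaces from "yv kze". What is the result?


Input string: 'yv kze'
Operation: remove all spaces
Words: 'yv', 'kze'
Join without spaces: yvkze


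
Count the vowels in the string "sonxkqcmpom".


Input string: 'sonxkqcmpom'
Operation: count vowels (a, e, i, o, u)
Scan: s[0]='s', s[1]='o' (vowel), s[2]='n', s[3]='x', s[4]='k', s[5]='q', s[6]='c', s[7]='m', s[8]='p', s[9]='o' (vowel), s[10]='m'
Vowels found: 2
Result: 2


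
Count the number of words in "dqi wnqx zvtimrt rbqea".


Input string: 'dqi wnqx zvtimrt rbqea'
Operation: split by spaces
Words found: 'dqi', 'wnqx', 'zvtimrt', 'rbqea'
Word count: 4


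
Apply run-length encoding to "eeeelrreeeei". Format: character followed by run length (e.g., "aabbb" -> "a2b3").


Input: 'eeeelrreeeei'
Operation: identify consecutive runs
Runs: 'eeee' -> e4, 'l' -> l1, 'rr' -> r2, 'eeee' -> e4, 'i' -> i1
Encoded: e4l1r2e4i1
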